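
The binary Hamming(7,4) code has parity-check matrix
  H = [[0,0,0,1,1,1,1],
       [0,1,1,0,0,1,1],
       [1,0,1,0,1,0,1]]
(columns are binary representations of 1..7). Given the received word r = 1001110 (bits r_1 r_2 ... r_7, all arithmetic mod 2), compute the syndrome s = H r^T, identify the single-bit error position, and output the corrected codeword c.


s = (1, 1, 0)^T, error position = 6, corrected codeword c = 1001100

Compute s = H r^T mod 2 one row at a time:
  s_1 = 1 + 1 + 1 + 0 = 3 ≡ 1 (mod 2).
  s_2 = 0 + 0 + 1 + 0 = 1 ≡ 1 (mod 2).
  s_3 = 1 + 0 + 1 + 0 = 2 ≡ 0 (mod 2).
s = (1, 1, 0)^T — this equals column 6 of H (binary 110), so error is at position 6.
Correct: flip bit 6 of r = 1001110 to get c = 1001100.


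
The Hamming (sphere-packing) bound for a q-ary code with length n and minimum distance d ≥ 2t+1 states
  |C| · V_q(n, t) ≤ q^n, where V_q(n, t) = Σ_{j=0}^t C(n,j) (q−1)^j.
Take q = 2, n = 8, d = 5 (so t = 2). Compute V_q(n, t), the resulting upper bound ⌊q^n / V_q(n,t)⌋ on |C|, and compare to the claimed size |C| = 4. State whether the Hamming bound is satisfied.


V_q(n, t) = 37, q^n = 256, Hamming bound = 6, |C| = 4 ≤ bound (satisfied).

Step 1: Compute V_q(n, t) = Σ_{j=0}^2 C(n, j) (q−1)^j.
  j = 0: C(8,0)·(1)^0 = 1·1 = 1.
  j = 1: C(8,1)·(1)^1 = 8·1 = 8.
  j = 2: C(8,2)·(1)^2 = 28·1 = 28.
  V_q(n, t) = 1 + 8 + 28 = 37.
Step 2: q^n = 2^8 = 256.
Step 3: Hamming bound ⌊q^n / V_q(n,t)⌋ = ⌊256/37⌋ = 6.
Step 4: Compare |C| = 4 to 6: satisfied.
The claimed |C| lies below the Hamming bound.


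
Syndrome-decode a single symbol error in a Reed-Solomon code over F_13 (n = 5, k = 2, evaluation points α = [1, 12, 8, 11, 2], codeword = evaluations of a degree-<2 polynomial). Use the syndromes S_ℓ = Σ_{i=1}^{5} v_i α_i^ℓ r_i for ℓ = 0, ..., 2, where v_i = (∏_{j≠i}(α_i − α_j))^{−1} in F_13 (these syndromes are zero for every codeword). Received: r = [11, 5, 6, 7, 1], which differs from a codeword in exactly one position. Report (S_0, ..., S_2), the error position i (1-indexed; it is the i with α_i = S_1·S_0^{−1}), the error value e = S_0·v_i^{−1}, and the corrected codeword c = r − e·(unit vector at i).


S = (6, 1, 11), error at position 4, error magnitude e = 5, c = [11, 5, 6, 2, 1].

Step 1: column multipliers v_i = (∏_{j≠i}(α_i − α_j))^{−1} mod 13.
  i = 1 (α = 1): (1−12)(1−8)(1−11)(1−2) = (−11)·(−7)·(−10)·(−1) = 770 ≡ 3, so v_1 = 3^{−1} = 9 (mod 13).
  i = 2 (α = 12): (12−1)(12−8)(12−11)(12−2) = 11·4·1·10 = 440 ≡ 11, so v_2 = 11^{−1} = 6 (mod 13).
  i = 3 (α = 8): (8−1)(8−12)(8−11)(8−2) = 7·(−4)·(−3)·6 = 504 ≡ 10, so v_3 = 10^{−1} = 4 (mod 13).
  i = 4 (α = 11): (11−1)(11−12)(11−8)(11−2) = 10·(−1)·3·9 = −270 ≡ 3, so v_4 = 3^{−1} = 9 (mod 13).
  i = 5 (α = 2): (2−1)(2−12)(2−8)(2−11) = 1·(−10)·(−6)·(−9) = −540 ≡ 6, so v_5 = 6^{−1} = 11 (mod 13).
  v = [9, 6, 4, 9, 11].
Step 2: syndromes of r = [11, 5, 6, 7, 1] (all sums mod 13).
  S_0 = Σ v_i r_i = 9·11 + 6·5 + 4·6 + 9·7 + 11·1 = 227 ≡ 6.
  S_1 = Σ v_i α_i r_i = 9·1·11 + 6·12·5 + 4·8·6 + 9·11·7 + 11·2·1 = 1366 ≡ 1.
  α_i^2 mod 13 = [1, 1, 12, 4, 4].
  S_2 = Σ v_i α_i^2 r_i = 9·1·11 + 6·1·5 + 4·12·6 + 9·4·7 + 11·4·1 = 713 ≡ 11.
  S = (6, 1, 11) ≠ 0, so r is not a codeword (an error is present).
Step 3: locate the error. For a single error e at position i, S_ℓ = v_i·e·α_i^ℓ, so α_err = S_1/S_0.
  S_0^{−1} = 6^{−1} = 11 (mod 13), so α_err = 1·11 = 11 ≡ 11 = α_4. Error position i = 4.
  Consistency check: S_2/S_1 = 11·1 = 11 ≡ 11 = α_err ✓ (single-error assumption holds).
Step 4: error magnitude e = S_0/v_4 = S_0·∏_{j≠4}(α_4 − α_j) = 6·3 = 18 ≡ 5 (mod 13).
Step 5: correct position 4: c_4 = r_4 − e = 7 − 5 ≡ 2 (mod 13). Hence c = [11, 5, 6, 2, 1].
  Check: interpolating c through the α_i gives m(x) = 8 + 3·x (degree < 2) with m(α_i) = c_i for every i, so c is indeed a codeword.


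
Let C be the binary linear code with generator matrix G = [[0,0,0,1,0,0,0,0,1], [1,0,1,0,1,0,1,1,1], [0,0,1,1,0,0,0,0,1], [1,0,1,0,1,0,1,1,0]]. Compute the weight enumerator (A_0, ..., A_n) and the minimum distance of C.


Weight distribution: A_0 = 1, A_1 = 3, A_2 = 3, A_3 = 1, A_4 = 1, A_5 = 3, A_6 = 3, A_7 = 1. Minimum distance d = 1.

Enumerate all 2^4 = 16 messages m ∈ F_2^4.
For each, compute codeword c = mG in F_2^9, then tally its weight.
  m = 0000 → c = 000000000, weight = 0.
  m = 1000 → c = 000100001, weight = 2.
  m = 0100 → c = 101010111, weight = 6.
  m = 1100 → c = 101110110, weight = 6.
  m = 0010 → c = 001100001, weight = 3.
  m = 1010 → c = 001000000, weight = 1.
  m = 0110 → c = 100110110, weight = 5.
  m = 1110 → c = 100010111, weight = 5.
  m = 0001 → c = 101010110, weight = 5.
  m = 1001 → c = 101110111, weight = 7.
  m = 0101 → c = 000000001, weight = 1.
  m = 1101 → c = 000100000, weight = 1.
  m = 0011 → c = 100110111, weight = 6.
  m = 1011 → c = 100010110, weight = 4.
  m = 0111 → c = 001100000, weight = 2.
  m = 1111 → c = 001000001, weight = 2.
Tally weights:
  weight 0: 1 codewords.
  weight 1: 3 codewords.
  weight 2: 3 codewords.
  weight 3: 1 codewords.
  weight 4: 1 codewords.
  weight 5: 3 codewords.
  weight 6: 3 codewords.
  weight 7: 1 codewords.
Minimum distance d = smallest w > 0 with A_w > 0 = 1.
Sanity: Σ A_w = 16 = 2^4 = 16 ✓.


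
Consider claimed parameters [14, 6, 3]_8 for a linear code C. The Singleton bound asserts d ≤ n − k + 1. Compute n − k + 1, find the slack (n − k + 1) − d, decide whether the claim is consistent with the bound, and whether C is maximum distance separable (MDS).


Singleton RHS = n − k + 1 = 9, slack = 6, bound satisfied, not MDS.

Singleton bound: d ≤ n − k + 1.
Here n = 14, k = 6, so n − k + 1 = 9.
Given d = 3, check d ≤ 9: YES.
Slack = (n − k + 1) − d = 6.
The code is NOT MDS (slack = 6 > 0).
Description: the claimed parameters are [14, 6, 3]_8; such a code would be non-MDS.


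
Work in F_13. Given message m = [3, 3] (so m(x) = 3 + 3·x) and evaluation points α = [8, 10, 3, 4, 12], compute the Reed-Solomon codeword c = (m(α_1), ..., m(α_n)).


c = [1, 7, 12, 2, 0]

Message polynomial: m(x) = 3 + 3·x (mod 13).
For each evaluation point α_i, compute m(α_i) mod 13:
  α_1 = 8: Horner steps 3 → 1, so m(8) = 1.
  α_2 = 10: Horner steps 3 → 7, so m(10) = 7.
  α_3 = 3: Horner steps 3 → 12, so m(3) = 12.
  α_4 = 4: Horner steps 3 → 2, so m(4) = 2.
  α_5 = 12: Horner steps 3 → 0, so m(12) = 0.
Codeword c = [1, 7, 12, 2, 0] ∈ F_13^5.


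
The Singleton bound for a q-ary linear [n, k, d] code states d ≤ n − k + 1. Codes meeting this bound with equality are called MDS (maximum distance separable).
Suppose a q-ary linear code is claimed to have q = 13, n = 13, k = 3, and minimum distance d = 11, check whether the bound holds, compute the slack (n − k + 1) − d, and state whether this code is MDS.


Singleton RHS = n − k + 1 = 11, slack = 0, bound satisfied, MDS.

Singleton bound: d ≤ n − k + 1.
Here n = 13, k = 3, so n − k + 1 = 11.
Given d = 11, check d ≤ 11: YES.
Slack = (n − k + 1) − d = 0.
The code is MDS (slack = 0).
Description: the claimed parameters are [13, 3, 11]_13; such a code would be MDS (meets Singleton bound).


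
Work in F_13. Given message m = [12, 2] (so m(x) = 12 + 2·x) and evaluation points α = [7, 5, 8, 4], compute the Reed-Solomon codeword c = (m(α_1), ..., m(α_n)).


c = [0, 9, 2, 7]

Message polynomial: m(x) = 12 + 2·x (mod 13).
For each evaluation point α_i, compute m(α_i) mod 13:
  α_1 = 7: Horner steps 2 → 0, so m(7) = 0.
  α_2 = 5: Horner steps 2 → 9, so m(5) = 9.
  α_3 = 8: Horner steps 2 → 2, so m(8) = 2.
  α_4 = 4: Horner steps 2 → 7, so m(4) = 7.
Codeword c = [0, 9, 2, 7] ∈ F_13^4.


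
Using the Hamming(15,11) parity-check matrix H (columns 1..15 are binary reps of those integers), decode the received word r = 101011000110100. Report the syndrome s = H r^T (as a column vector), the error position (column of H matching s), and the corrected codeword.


s = (1, 1, 0, 1)^T, error position = 13, corrected codeword c = 101011000110000

Compute s = H r^T mod 2 one row at a time:
  s_1 = 0 + 0 + 1 + 1 + 0 + 1 + 0 + 0 = 3 ≡ 1 (mod 2).
  s_2 = 0 + 1 + 1 + 0 + 0 + 1 + 0 + 0 = 3 ≡ 1 (mod 2).
  s_3 = 0 + 1 + 1 + 0 + 1 + 1 + 0 + 0 = 4 ≡ 0 (mod 2).
  s_4 = 1 + 1 + 1 + 0 + 0 + 1 + 1 + 0 = 5 ≡ 1 (mod 2).
s = (1, 1, 0, 1)^T — this equals column 13 of H (binary 1101), so error is at position 13.
Correct: flip bit 13 of r = 101011000110100 to get c = 101011000110000.


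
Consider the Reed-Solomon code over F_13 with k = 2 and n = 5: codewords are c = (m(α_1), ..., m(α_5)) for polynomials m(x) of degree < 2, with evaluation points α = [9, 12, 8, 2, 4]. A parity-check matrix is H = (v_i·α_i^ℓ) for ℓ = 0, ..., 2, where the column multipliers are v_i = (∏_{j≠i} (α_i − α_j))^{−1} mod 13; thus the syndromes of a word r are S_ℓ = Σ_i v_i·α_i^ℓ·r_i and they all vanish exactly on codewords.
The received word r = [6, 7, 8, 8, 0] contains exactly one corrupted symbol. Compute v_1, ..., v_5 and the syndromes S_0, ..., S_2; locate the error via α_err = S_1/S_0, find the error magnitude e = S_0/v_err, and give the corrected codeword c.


S = (10, 2, 3), error at position 3, error magnitude e = 11, c = [6, 7, 10, 8, 0].

Step 1: column multipliers v_i = (∏_{j≠i}(α_i − α_j))^{−1} mod 13.
  i = 1 (α = 9): (9−12)(9−8)(9−2)(9−4) = (−3)·1·7·5 = −105 ≡ 12, so v_1 = 12^{−1} = 12 (mod 13).
  i = 2 (α = 12): (12−9)(12−8)(12−2)(12−4) = 3·4·10·8 = 960 ≡ 11, so v_2 = 11^{−1} = 6 (mod 13).
  i = 3 (α = 8): (8−9)(8−12)(8−2)(8−4) = (−1)·(−4)·6·4 = 96 ≡ 5, so v_3 = 5^{−1} = 8 (mod 13).
  i = 4 (α = 2): (2−9)(2−12)(2−8)(2−4) = (−7)·(−10)·(−6)·(−2) = 840 ≡ 8, so v_4 = 8^{−1} = 5 (mod 13).
  i = 5 (α = 4): (4−9)(4−12)(4−8)(4−2) = (−5)·(−8)·(−4)·2 = −320 ≡ 5, so v_5 = 5^{−1} = 8 (mod 13).
  v = [12, 6, 8, 5, 8].
Step 2: syndromes of r = [6, 7, 8, 8, 0] (all sums mod 13).
  S_0 = Σ v_i r_i = 12·6 + 6·7 + 8·8 + 5·8 + 8·0 = 218 ≡ 10.
  S_1 = Σ v_i α_i r_i = 12·9·6 + 6·12·7 + 8·8·8 + 5·2·8 + 8·4·0 = 1744 ≡ 2.
  α_i^2 mod 13 = [3, 1, 12, 4, 3].
  S_2 = Σ v_i α_i^2 r_i = 12·3·6 + 6·1·7 + 8·12·8 + 5·4·8 + 8·3·0 = 1186 ≡ 3.
  S = (10, 2, 3) ≠ 0, so r is not a codeword (an error is present).
Step 3: locate the error. For a single error e at position i, S_ℓ = v_i·e·α_i^ℓ, so α_err = S_1/S_0.
  S_0^{−1} = 10^{−1} = 4 (mod 13), so α_err = 2·4 = 8 ≡ 8 = α_3. Error position i = 3.
  Consistency check: S_2/S_1 = 3·7 = 21 ≡ 8 = α_err ✓ (single-error assumption holds).
Step 4: error magnitude e = S_0/v_3 = S_0·∏_{j≠3}(α_3 − α_j) = 10·5 = 50 ≡ 11 (mod 13).
Step 5: correct position 3: c_3 = r_3 − e = 8 − 11 ≡ 10 (mod 13). Hence c = [6, 7, 10, 8, 0].
  Check: interpolating c through the α_i gives m(x) = 3 + 9·x (degree < 2) with m(α_i) = c_i for every i, so c is indeed a codeword.


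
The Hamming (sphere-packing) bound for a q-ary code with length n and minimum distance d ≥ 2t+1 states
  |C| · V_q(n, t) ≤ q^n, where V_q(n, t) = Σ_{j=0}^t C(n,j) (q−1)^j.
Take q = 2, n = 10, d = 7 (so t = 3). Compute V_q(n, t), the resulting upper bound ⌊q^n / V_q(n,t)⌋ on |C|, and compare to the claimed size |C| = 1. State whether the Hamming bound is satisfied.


V_q(n, t) = 176, q^n = 1024, Hamming bound = 5, |C| = 1 ≤ bound (satisfied).

Step 1: Compute V_q(n, t) = Σ_{j=0}^3 C(n, j) (q−1)^j.
  j = 0: C(10,0)·(1)^0 = 1·1 = 1.
  j = 1: C(10,1)·(1)^1 = 10·1 = 10.
  j = 2: C(10,2)·(1)^2 = 45·1 = 45.
  j = 3: C(10,3)·(1)^3 = 120·1 = 120.
  V_q(n, t) = 1 + 10 + 45 + 120 = 176.
Step 2: q^n = 2^10 = 1024.
Step 3: Hamming bound ⌊q^n / V_q(n,t)⌋ = ⌊1024/176⌋ = 5.
Step 4: Compare |C| = 1 to 5: satisfied.
The claimed |C| lies below the Hamming bound.


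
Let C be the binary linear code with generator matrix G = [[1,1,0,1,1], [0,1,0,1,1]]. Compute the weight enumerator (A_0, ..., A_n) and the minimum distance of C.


Weight distribution: A_0 = 1, A_1 = 1, A_3 = 1, A_4 = 1. Minimum distance d = 1.

Enumerate all 2^2 = 4 messages m ∈ F_2^2.
For each, compute codeword c = mG in F_2^5, then tally its weight.
  m = 00 → c = 00000, weight = 0.
  m = 10 → c = 11011, weight = 4.
  m = 01 → c = 01011, weight = 3.
  m = 11 → c = 10000, weight = 1.
Tally weights:
  weight 0: 1 codewords.
  weight 1: 1 codewords.
  weight 3: 1 codewords.
  weight 4: 1 codewords.
Minimum distance d = smallest w > 0 with A_w > 0 = 1.
Sanity: Σ A_w = 4 = 2^2 = 4 ✓.


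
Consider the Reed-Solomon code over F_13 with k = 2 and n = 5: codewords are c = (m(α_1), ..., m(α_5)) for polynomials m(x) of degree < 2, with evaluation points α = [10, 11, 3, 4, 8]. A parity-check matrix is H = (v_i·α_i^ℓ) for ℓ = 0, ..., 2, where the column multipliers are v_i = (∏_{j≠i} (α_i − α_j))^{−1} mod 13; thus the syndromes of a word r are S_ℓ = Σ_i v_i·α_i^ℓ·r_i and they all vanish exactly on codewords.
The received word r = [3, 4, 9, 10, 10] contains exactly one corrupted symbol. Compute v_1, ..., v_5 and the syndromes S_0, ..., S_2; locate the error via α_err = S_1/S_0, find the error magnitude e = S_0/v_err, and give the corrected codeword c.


S = (3, 11, 10), error at position 5, error magnitude e = 9, c = [3, 4, 9, 10, 1].

Step 1: column multipliers v_i = (∏_{j≠i}(α_i − α_j))^{−1} mod 13.
  i = 1 (α = 10): (10−11)(10−3)(10−4)(10−8) = (−1)·7·6·2 = −84 ≡ 7, so v_1 = 7^{−1} = 2 (mod 13).
  i = 2 (α = 11): (11−10)(11−3)(11−4)(11−8) = 1·8·7·3 = 168 ≡ 12, so v_2 = 12^{−1} = 12 (mod 13).
  i = 3 (α = 3): (3−10)(3−11)(3−4)(3−8) = (−7)·(−8)·(−1)·(−5) = 280 ≡ 7, so v_3 = 7^{−1} = 2 (mod 13).
  i = 4 (α = 4): (4−10)(4−11)(4−3)(4−8) = (−6)·(−7)·1·(−4) = −168 ≡ 1, so v_4 = 1^{−1} = 1 (mod 13).
  i = 5 (α = 8): (8−10)(8−11)(8−3)(8−4) = (−2)·(−3)·5·4 = 120 ≡ 3, so v_5 = 3^{−1} = 9 (mod 13).
  v = [2, 12, 2, 1, 9].
Step 2: syndromes of r = [3, 4, 9, 10, 10] (all sums mod 13).
  S_0 = Σ v_i r_i = 2·3 + 12·4 + 2·9 + 1·10 + 9·10 = 172 ≡ 3.
  S_1 = Σ v_i α_i r_i = 2·10·3 + 12·11·4 + 2·3·9 + 1·4·10 + 9·8·10 = 1402 ≡ 11.
  α_i^2 mod 13 = [9, 4, 9, 3, 12].
  S_2 = Σ v_i α_i^2 r_i = 2·9·3 + 12·4·4 + 2·9·9 + 1·3·10 + 9·12·10 = 1518 ≡ 10.
  S = (3, 11, 10) ≠ 0, so r is not a codeword (an error is present).
Step 3: locate the error. For a single error e at position i, S_ℓ = v_i·e·α_i^ℓ, so α_err = S_1/S_0.
  S_0^{−1} = 3^{−1} = 9 (mod 13), so α_err = 11·9 = 99 ≡ 8 = α_5. Error position i = 5.
  Consistency check: S_2/S_1 = 10·6 = 60 ≡ 8 = α_err ✓ (single-error assumption holds).
Step 4: error magnitude e = S_0/v_5 = S_0·∏_{j≠5}(α_5 − α_j) = 3·3 = 9 ≡ 9 (mod 13).
Step 5: correct position 5: c_5 = r_5 − e = 10 − 9 ≡ 1 (mod 13). Hence c = [3, 4, 9, 10, 1].
  Check: interpolating c through the α_i gives m(x) = 6 + 1·x (degree < 2) with m(α_i) = c_i for every i, so c is indeed a codeword.


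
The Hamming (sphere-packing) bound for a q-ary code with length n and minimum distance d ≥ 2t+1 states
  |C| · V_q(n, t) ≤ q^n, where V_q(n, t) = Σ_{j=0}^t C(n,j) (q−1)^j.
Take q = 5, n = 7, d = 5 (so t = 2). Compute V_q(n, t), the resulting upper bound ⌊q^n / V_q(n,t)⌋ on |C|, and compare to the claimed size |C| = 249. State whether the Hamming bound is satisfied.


V_q(n, t) = 365, q^n = 78125, Hamming bound = 214, |C| = 249 > bound (violated).

Step 1: Compute V_q(n, t) = Σ_{j=0}^2 C(n, j) (q−1)^j.
  j = 0: C(7,0)·(4)^0 = 1·1 = 1.
  j = 1: C(7,1)·(4)^1 = 7·4 = 28.
  j = 2: C(7,2)·(4)^2 = 21·16 = 336.
  V_q(n, t) = 1 + 28 + 336 = 365.
Step 2: q^n = 5^7 = 78125.
Step 3: Hamming bound ⌊q^n / V_q(n,t)⌋ = ⌊78125/365⌋ = 214.
Step 4: Compare |C| = 249 to 214: violated.
The claimed |C| lies above the Hamming bound, so no 5-ary code of length 7 with d ≥ 5 can have 249 codewords.


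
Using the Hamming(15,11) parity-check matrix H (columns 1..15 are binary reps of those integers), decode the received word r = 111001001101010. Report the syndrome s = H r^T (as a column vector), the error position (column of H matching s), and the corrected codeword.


s = (0, 1, 1, 1)^T, error position = 7, corrected codeword c = 111001101101010

Compute s = H r^T mod 2 one row at a time:
  s_1 = 0 + 1 + 1 + 0 + 1 + 0 + 1 + 0 = 4 ≡ 0 (mod 2).
  s_2 = 0 + 0 + 1 + 0 + 1 + 0 + 1 + 0 = 3 ≡ 1 (mod 2).
  s_3 = 1 + 1 + 1 + 0 + 1 + 0 + 1 + 0 = 5 ≡ 1 (mod 2).
  s_4 = 1 + 1 + 0 + 0 + 1 + 0 + 0 + 0 = 3 ≡ 1 (mod 2).
s = (0, 1, 1, 1)^T — this equals column 7 of H (binary 0111), so error is at position 7.
Correct: flip bit 7 of r = 111001001101010 to get c = 111001101101010.


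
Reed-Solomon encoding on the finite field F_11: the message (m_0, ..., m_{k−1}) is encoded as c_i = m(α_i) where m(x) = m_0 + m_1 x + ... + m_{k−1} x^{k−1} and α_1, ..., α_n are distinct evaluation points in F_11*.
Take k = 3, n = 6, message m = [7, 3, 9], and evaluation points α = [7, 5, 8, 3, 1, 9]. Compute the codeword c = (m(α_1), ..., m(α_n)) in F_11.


c = [7, 5, 2, 9, 8, 4]

Message polynomial: m(x) = 7 + 3·x + 9·x^2 (mod 11).
For each evaluation point α_i, compute m(α_i) mod 11:
  α_1 = 7: Horner steps 9 → 0 → 7, so m(7) = 7.
  α_2 = 5: Horner steps 9 → 4 → 5, so m(5) = 5.
  α_3 = 8: Horner steps 9 → 9 → 2, so m(8) = 2.
  α_4 = 3: Horner steps 9 → 8 → 9, so m(3) = 9.
  α_5 = 1: Horner steps 9 → 1 → 8, so m(1) = 8.
  α_6 = 9: Horner steps 9 → 7 → 4, so m(9) = 4.
Codeword c = [7, 5, 2, 9, 8, 4] ∈ F_11^6.


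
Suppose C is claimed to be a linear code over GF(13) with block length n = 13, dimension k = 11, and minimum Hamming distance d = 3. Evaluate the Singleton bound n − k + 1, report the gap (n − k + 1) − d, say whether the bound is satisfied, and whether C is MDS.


Singleton RHS = n − k + 1 = 3, slack = 0, bound satisfied, MDS.

Singleton bound: d ≤ n − k + 1.
Here n = 13, k = 11, so n − k + 1 = 3.
Given d = 3, check d ≤ 3: YES.
Slack = (n − k + 1) − d = 0.
The code is MDS (slack = 0).
Description: the claimed parameters are [13, 11, 3]_13; such a code would be MDS (meets Singleton bound).


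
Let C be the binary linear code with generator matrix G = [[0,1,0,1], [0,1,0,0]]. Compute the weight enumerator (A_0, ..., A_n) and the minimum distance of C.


Weight distribution: A_0 = 1, A_1 = 2, A_2 = 1. Minimum distance d = 1.

Enumerate all 2^2 = 4 messages m ∈ F_2^2.
For each, compute codeword c = mG in F_2^4, then tally its weight.
  m = 00 → c = 0000, weight = 0.
  m = 10 → c = 0101, weight = 2.
  m = 01 → c = 0100, weight = 1.
  m = 11 → c = 0001, weight = 1.
Tally weights:
  weight 0: 1 codewords.
  weight 1: 2 codewords.
  weight 2: 1 codewords.
Minimum distance d = smallest w > 0 with A_w > 0 = 1.
Sanity: Σ A_w = 4 = 2^2 = 4 ✓.


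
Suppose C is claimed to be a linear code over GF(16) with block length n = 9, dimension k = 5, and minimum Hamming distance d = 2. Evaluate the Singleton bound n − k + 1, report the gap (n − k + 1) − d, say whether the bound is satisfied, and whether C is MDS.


Singleton RHS = n − k + 1 = 5, slack = 3, bound satisfied, not MDS.

Singleton bound: d ≤ n − k + 1.
Here n = 9, k = 5, so n − k + 1 = 5.
Given d = 2, check d ≤ 5: YES.
Slack = (n − k + 1) − d = 3.
The code is NOT MDS (slack = 3 > 0).
Description: the claimed parameters are [9, 5, 2]_16; such a code would be non-MDS.


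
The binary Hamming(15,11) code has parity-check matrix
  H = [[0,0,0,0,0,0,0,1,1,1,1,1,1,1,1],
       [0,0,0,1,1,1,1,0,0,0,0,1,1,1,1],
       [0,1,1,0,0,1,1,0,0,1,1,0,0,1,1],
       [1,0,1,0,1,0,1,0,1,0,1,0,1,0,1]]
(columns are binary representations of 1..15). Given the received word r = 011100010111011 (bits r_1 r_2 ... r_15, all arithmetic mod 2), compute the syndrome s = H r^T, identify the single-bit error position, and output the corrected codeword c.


s = (0, 0, 0, 1)^T, error position = 1, corrected codeword c = 111100010111011

Compute s = H r^T mod 2 one row at a time:
  s_1 = 1 + 0 + 1 + 1 + 1 + 0 + 1 + 1 = 6 ≡ 0 (mod 2).
  s_2 = 1 + 0 + 0 + 0 + 1 + 0 + 1 + 1 = 4 ≡ 0 (mod 2).
  s_3 = 1 + 1 + 0 + 0 + 1 + 1 + 1 + 1 = 6 ≡ 0 (mod 2).
  s_4 = 0 + 1 + 0 + 0 + 0 + 1 + 0 + 1 = 3 ≡ 1 (mod 2).
s = (0, 0, 0, 1)^T — this equals column 1 of H (binary 0001), so error is at position 1.
Correct: flip bit 1 of r = 011100010111011 to get c = 111100010111011.


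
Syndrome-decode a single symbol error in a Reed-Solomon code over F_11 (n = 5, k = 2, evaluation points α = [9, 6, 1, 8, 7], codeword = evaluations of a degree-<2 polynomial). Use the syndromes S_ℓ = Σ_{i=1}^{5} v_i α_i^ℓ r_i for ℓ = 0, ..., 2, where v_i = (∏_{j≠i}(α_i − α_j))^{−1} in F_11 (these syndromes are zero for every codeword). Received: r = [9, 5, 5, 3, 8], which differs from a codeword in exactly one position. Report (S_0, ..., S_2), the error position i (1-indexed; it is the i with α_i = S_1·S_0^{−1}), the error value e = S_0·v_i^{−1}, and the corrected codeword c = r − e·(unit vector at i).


S = (1, 6, 3), error at position 2, error magnitude e = 3, c = [9, 2, 5, 3, 8].

Step 1: column multipliers v_i = (∏_{j≠i}(α_i − α_j))^{−1} mod 11.
  i = 1 (α = 9): (9−6)(9−1)(9−8)(9−7) = 3·8·1·2 = 48 ≡ 4, so v_1 = 4^{−1} = 3 (mod 11).
  i = 2 (α = 6): (6−9)(6−1)(6−8)(6−7) = (−3)·5·(−2)·(−1) = −30 ≡ 3, so v_2 = 3^{−1} = 4 (mod 11).
  i = 3 (α = 1): (1−9)(1−6)(1−8)(1−7) = (−8)·(−5)·(−7)·(−6) = 1680 ≡ 8, so v_3 = 8^{−1} = 7 (mod 11).
  i = 4 (α = 8): (8−9)(8−6)(8−1)(8−7) = (−1)·2·7·1 = −14 ≡ 8, so v_4 = 8^{−1} = 7 (mod 11).
  i = 5 (α = 7): (7−9)(7−6)(7−1)(7−8) = (−2)·1·6·(−1) = 12 ≡ 1, so v_5 = 1^{−1} = 1 (mod 11).
  v = [3, 4, 7, 7, 1].
Step 2: syndromes of r = [9, 5, 5, 3, 8] (all sums mod 11).
  S_0 = Σ v_i r_i = 3·9 + 4·5 + 7·5 + 7·3 + 1·8 = 111 ≡ 1.
  S_1 = Σ v_i α_i r_i = 3·9·9 + 4·6·5 + 7·1·5 + 7·8·3 + 1·7·8 = 622 ≡ 6.
  α_i^2 mod 11 = [4, 3, 1, 9, 5].
  S_2 = Σ v_i α_i^2 r_i = 3·4·9 + 4·3·5 + 7·1·5 + 7·9·3 + 1·5·8 = 432 ≡ 3.
  S = (1, 6, 3) ≠ 0, so r is not a codeword (an error is present).
Step 3: locate the error. For a single error e at position i, S_ℓ = v_i·e·α_i^ℓ, so α_err = S_1/S_0.
  S_0^{−1} = 1^{−1} = 1 (mod 11), so α_err = 6·1 = 6 ≡ 6 = α_2. Error position i = 2.
  Consistency check: S_2/S_1 = 3·2 = 6 ≡ 6 = α_err ✓ (single-error assumption holds).
Step 4: error magnitude e = S_0/v_2 = S_0·∏_{j≠2}(α_2 − α_j) = 1·3 = 3 ≡ 3 (mod 11).
Step 5: correct position 2: c_2 = r_2 − e = 5 − 3 ≡ 2 (mod 11). Hence c = [9, 2, 5, 3, 8].
  Check: interpolating c through the α_i gives m(x) = 10 + 6·x (degree < 2) with m(α_i) = c_i for every i, so c is indeed a codeword.


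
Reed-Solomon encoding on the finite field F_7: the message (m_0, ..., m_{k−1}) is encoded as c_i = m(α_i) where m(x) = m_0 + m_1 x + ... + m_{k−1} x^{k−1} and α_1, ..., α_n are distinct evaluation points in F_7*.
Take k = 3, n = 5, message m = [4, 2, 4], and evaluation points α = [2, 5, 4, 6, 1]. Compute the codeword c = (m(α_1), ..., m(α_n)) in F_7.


c = [3, 2, 6, 6, 3]

Message polynomial: m(x) = 4 + 2·x + 4·x^2 (mod 7).
For each evaluation point α_i, compute m(α_i) mod 7:
  α_1 = 2: Horner steps 4 → 3 → 3, so m(2) = 3.
  α_2 = 5: Horner steps 4 → 1 → 2, so m(5) = 2.
  α_3 = 4: Horner steps 4 → 4 → 6, so m(4) = 6.
  α_4 = 6: Horner steps 4 → 5 → 6, so m(6) = 6.
  α_5 = 1: Horner steps 4 → 6 → 3, so m(1) = 3.
Codeword c = [3, 2, 6, 6, 3] ∈ F_7^5.


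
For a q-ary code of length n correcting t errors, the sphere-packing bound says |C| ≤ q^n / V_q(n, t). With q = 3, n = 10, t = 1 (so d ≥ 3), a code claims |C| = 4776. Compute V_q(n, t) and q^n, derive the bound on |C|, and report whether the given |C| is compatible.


V_q(n, t) = 21, q^n = 59049, Hamming bound = 2811, |C| = 4776 > bound (violated).

Step 1: Compute V_q(n, t) = Σ_{j=0}^1 C(n, j) (q−1)^j.
  j = 0: C(10,0)·(2)^0 = 1·1 = 1.
  j = 1: C(10,1)·(2)^1 = 10·2 = 20.
  V_q(n, t) = 1 + 20 = 21.
Step 2: q^n = 3^10 = 59049.
Step 3: Hamming bound ⌊q^n / V_q(n,t)⌋ = ⌊59049/21⌋ = 2811.
Step 4: Compare |C| = 4776 to 2811: violated.
The claimed |C| lies above the Hamming bound, so no 3-ary code of length 10 with d ≥ 3 can have 4776 codewords.


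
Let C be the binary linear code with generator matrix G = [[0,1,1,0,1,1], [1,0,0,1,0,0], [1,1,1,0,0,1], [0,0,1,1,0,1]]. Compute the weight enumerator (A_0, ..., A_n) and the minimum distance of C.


Weight distribution: A_0 = 1, A_1 = 1, A_2 = 3, A_3 = 6, A_4 = 3, A_5 = 1, A_6 = 1. Minimum distance d = 1.

Enumerate all 2^4 = 16 messages m ∈ F_2^4.
For each, compute codeword c = mG in F_2^6, then tally its weight.
  m = 0000 → c = 000000, weight = 0.
  m = 1000 → c = 011011, weight = 4.
  m = 0100 → c = 100100, weight = 2.
  m = 1100 → c = 111111, weight = 6.
  m = 0010 → c = 111001, weight = 4.
  m = 1010 → c = 100010, weight = 2.
  m = 0110 → c = 011101, weight = 4.
  m = 1110 → c = 000110, weight = 2.
  m = 0001 → c = 001101, weight = 3.
  m = 1001 → c = 010110, weight = 3.
  m = 0101 → c = 101001, weight = 3.
  m = 1101 → c = 110010, weight = 3.
  m = 0011 → c = 110100, weight = 3.
  m = 1011 → c = 101111, weight = 5.
  m = 0111 → c = 010000, weight = 1.
  m = 1111 → c = 001011, weight = 3.
Tally weights:
  weight 0: 1 codewords.
  weight 1: 1 codewords.
  weight 2: 3 codewords.
  weight 3: 6 codewords.
  weight 4: 3 codewords.
  weight 5: 1 codewords.
  weight 6: 1 codewords.
Minimum distance d = smallest w > 0 with A_w > 0 = 1.
Sanity: Σ A_w = 16 = 2^4 = 16 ✓.


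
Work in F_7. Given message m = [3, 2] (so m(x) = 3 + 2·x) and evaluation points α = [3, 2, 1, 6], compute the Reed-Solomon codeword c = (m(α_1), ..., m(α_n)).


c = [2, 0, 5, 1]

Message polynomial: m(x) = 3 + 2·x (mod 7).
For each evaluation point α_i, compute m(α_i) mod 7:
  α_1 = 3: Horner steps 2 → 2, so m(3) = 2.
  α_2 = 2: Horner steps 2 → 0, so m(2) = 0.
  α_3 = 1: Horner steps 2 → 5, so m(1) = 5.
  α_4 = 6: Horner steps 2 → 1, so m(6) = 1.
Codeword c = [2, 0, 5, 1] ∈ F_7^4.


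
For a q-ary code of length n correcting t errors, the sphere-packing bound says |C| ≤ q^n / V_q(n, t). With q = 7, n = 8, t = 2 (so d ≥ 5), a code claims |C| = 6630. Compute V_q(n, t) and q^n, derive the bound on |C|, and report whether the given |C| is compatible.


V_q(n, t) = 1057, q^n = 5764801, Hamming bound = 5453, |C| = 6630 > bound (violated).

Step 1: Compute V_q(n, t) = Σ_{j=0}^2 C(n, j) (q−1)^j.
  j = 0: C(8,0)·(6)^0 = 1·1 = 1.
  j = 1: C(8,1)·(6)^1 = 8·6 = 48.
  j = 2: C(8,2)·(6)^2 = 28·36 = 1008.
  V_q(n, t) = 1 + 48 + 1008 = 1057.
Step 2: q^n = 7^8 = 5764801.
Step 3: Hamming bound ⌊q^n / V_q(n,t)⌋ = ⌊5764801/1057⌋ = 5453.
Step 4: Compare |C| = 6630 to 5453: violated.
The claimed |C| lies above the Hamming bound, so no 7-ary code of length 8 with d ≥ 5 can have 6630 codewords.


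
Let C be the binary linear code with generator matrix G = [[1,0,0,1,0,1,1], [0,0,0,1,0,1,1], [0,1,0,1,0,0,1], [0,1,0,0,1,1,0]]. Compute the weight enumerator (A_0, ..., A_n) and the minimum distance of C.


Weight distribution: A_0 = 1, A_1 = 2, A_2 = 2, A_3 = 4, A_4 = 5, A_5 = 2. Minimum distance d = 1.

Enumerate all 2^4 = 16 messages m ∈ F_2^4.
For each, compute codeword c = mG in F_2^7, then tally its weight.
  m = 0000 → c = 0000000, weight = 0.
  m = 1000 → c = 1001011, weight = 4.
  m = 0100 → c = 0001011, weight = 3.
  m = 1100 → c = 1000000, weight = 1.
  m = 0010 → c = 0101001, weight = 3.
  m = 1010 → c = 1100010, weight = 3.
  m = 0110 → c = 0100010, weight = 2.
  m = 1110 → c = 1101001, weight = 4.
  m = 0001 → c = 0100110, weight = 3.
  m = 1001 → c = 1101101, weight = 5.
  m = 0101 → c = 0101101, weight = 4.
  m = 1101 → c = 1100110, weight = 4.
  m = 0011 → c = 0001111, weight = 4.
  m = 1011 → c = 1000100, weight = 2.
  m = 0111 → c = 0000100, weight = 1.
  m = 1111 → c = 1001111, weight = 5.
Tally weights:
  weight 0: 1 codewords.
  weight 1: 2 codewords.
  weight 2: 2 codewords.
  weight 3: 4 codewords.
  weight 4: 5 codewords.
  weight 5: 2 codewords.
Minimum distance d = smallest w > 0 with A_w > 0 = 1.
Sanity: Σ A_w = 16 = 2^4 = 16 ✓.


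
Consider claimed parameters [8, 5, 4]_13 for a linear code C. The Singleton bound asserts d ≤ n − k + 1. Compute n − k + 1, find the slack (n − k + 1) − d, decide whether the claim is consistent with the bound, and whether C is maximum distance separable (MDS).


Singleton RHS = n − k + 1 = 4, slack = 0, bound satisfied, MDS.

Singleton bound: d ≤ n − k + 1.
Here n = 8, k = 5, so n − k + 1 = 4.
Given d = 4, check d ≤ 4: YES.
Slack = (n − k + 1) − d = 0.
The code is MDS (slack = 0).
Description: the claimed parameters are [8, 5, 4]_13; such a code would be MDS (meets Singleton bound).


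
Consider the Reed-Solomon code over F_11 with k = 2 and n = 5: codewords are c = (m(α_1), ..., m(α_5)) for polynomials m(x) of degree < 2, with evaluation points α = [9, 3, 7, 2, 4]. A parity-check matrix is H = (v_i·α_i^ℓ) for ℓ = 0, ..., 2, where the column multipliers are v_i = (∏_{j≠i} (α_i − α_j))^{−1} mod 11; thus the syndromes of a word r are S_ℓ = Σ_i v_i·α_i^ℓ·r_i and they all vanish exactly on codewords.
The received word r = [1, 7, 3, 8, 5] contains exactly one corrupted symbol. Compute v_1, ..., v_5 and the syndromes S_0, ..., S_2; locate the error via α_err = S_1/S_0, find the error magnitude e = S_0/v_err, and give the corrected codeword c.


S = (4, 5, 9), error at position 5, error magnitude e = 10, c = [1, 7, 3, 8, 6].

Step 1: column multipliers v_i = (∏_{j≠i}(α_i − α_j))^{−1} mod 11.
  i = 1 (α = 9): (9−3)(9−7)(9−2)(9−4) = 6·2·7·5 = 420 ≡ 2, so v_1 = 2^{−1} = 6 (mod 11).
  i = 2 (α = 3): (3−9)(3−7)(3−2)(3−4) = (−6)·(−4)·1·(−1) = −24 ≡ 9, so v_2 = 9^{−1} = 5 (mod 11).
  i = 3 (α = 7): (7−9)(7−3)(7−2)(7−4) = (−2)·4·5·3 = −120 ≡ 1, so v_3 = 1^{−1} = 1 (mod 11).
  i = 4 (α = 2): (2−9)(2−3)(2−7)(2−4) = (−7)·(−1)·(−5)·(−2) = 70 ≡ 4, so v_4 = 4^{−1} = 3 (mod 11).
  i = 5 (α = 4): (4−9)(4−3)(4−7)(4−2) = (−5)·1·(−3)·2 = 30 ≡ 8, so v_5 = 8^{−1} = 7 (mod 11).
  v = [6, 5, 1, 3, 7].
Step 2: syndromes of r = [1, 7, 3, 8, 5] (all sums mod 11).
  S_0 = Σ v_i r_i = 6·1 + 5·7 + 1·3 + 3·8 + 7·5 = 103 ≡ 4.
  S_1 = Σ v_i α_i r_i = 6·9·1 + 5·3·7 + 1·7·3 + 3·2·8 + 7·4·5 = 368 ≡ 5.
  α_i^2 mod 11 = [4, 9, 5, 4, 5].
  S_2 = Σ v_i α_i^2 r_i = 6·4·1 + 5·9·7 + 1·5·3 + 3·4·8 + 7·5·5 = 625 ≡ 9.
  S = (4, 5, 9) ≠ 0, so r is not a codeword (an error is present).
Step 3: locate the error. For a single error e at position i, S_ℓ = v_i·e·α_i^ℓ, so α_err = S_1/S_0.
  S_0^{−1} = 4^{−1} = 3 (mod 11), so α_err = 5·3 = 15 ≡ 4 = α_5. Error position i = 5.
  Consistency check: S_2/S_1 = 9·9 = 81 ≡ 4 = α_err ✓ (single-error assumption holds).
Step 4: error magnitude e = S_0/v_5 = S_0·∏_{j≠5}(α_5 − α_j) = 4·8 = 32 ≡ 10 (mod 11).
Step 5: correct position 5: c_5 = r_5 − e = 5 − 10 ≡ 6 (mod 11). Hence c = [1, 7, 3, 8, 6].
  Check: interpolating c through the α_i gives m(x) = 10 + 10·x (degree < 2) with m(α_i) = c_i for every i, so c is indeed a codeword.


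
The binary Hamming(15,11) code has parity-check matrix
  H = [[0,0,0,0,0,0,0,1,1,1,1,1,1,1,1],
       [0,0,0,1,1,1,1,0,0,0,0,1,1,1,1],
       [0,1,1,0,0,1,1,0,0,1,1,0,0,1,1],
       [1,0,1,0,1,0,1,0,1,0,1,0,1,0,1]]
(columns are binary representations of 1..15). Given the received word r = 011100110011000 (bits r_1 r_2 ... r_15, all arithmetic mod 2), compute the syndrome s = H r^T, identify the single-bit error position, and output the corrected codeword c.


s = (1, 1, 0, 1)^T, error position = 13, corrected codeword c = 011100110011100

Compute s = H r^T mod 2 one row at a time:
  s_1 = 1 + 0 + 0 + 1 + 1 + 0 + 0 + 0 = 3 ≡ 1 (mod 2).
  s_2 = 1 + 0 + 0 + 1 + 1 + 0 + 0 + 0 = 3 ≡ 1 (mod 2).
  s_3 = 1 + 1 + 0 + 1 + 0 + 1 + 0 + 0 = 4 ≡ 0 (mod 2).
  s_4 = 0 + 1 + 0 + 1 + 0 + 1 + 0 + 0 = 3 ≡ 1 (mod 2).
s = (1, 1, 0, 1)^T — this equals column 13 of H (binary 1101), so error is at position 13.
Correct: flip bit 13 of r = 011100110011000 to get c = 011100110011100.


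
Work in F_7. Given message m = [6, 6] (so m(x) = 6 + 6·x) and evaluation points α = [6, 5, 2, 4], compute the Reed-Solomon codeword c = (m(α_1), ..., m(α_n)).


c = [0, 1, 4, 2]

Message polynomial: m(x) = 6 + 6·x (mod 7).
For each evaluation point α_i, compute m(α_i) mod 7:
  α_1 = 6: Horner steps 6 → 0, so m(6) = 0.
  α_2 = 5: Horner steps 6 → 1, so m(5) = 1.
  α_3 = 2: Horner steps 6 → 4, so m(2) = 4.
  α_4 = 4: Horner steps 6 → 2, so m(4) = 2.
Codeword c = [0, 1, 4, 2] ∈ F_7^4.


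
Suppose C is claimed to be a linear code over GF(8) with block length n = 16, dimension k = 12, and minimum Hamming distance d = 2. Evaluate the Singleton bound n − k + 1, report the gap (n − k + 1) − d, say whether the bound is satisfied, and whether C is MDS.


Singleton RHS = n − k + 1 = 5, slack = 3, bound satisfied, not MDS.

Singleton bound: d ≤ n − k + 1.
Here n = 16, k = 12, so n − k + 1 = 5.
Given d = 2, check d ≤ 5: YES.
Slack = (n − k + 1) − d = 3.
The code is NOT MDS (slack = 3 > 0).
Description: the claimed parameters are [16, 12, 2]_8; such a code would be non-MDS.


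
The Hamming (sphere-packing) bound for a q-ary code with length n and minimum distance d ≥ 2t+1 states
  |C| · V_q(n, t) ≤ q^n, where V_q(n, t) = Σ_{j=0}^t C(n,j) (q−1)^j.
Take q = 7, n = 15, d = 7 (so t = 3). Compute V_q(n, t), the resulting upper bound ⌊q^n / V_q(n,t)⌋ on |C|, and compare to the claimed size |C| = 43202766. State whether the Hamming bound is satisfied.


V_q(n, t) = 102151, q^n = 4747561509943, Hamming bound = 46475918, |C| = 43202766 ≤ bound (satisfied).

Step 1: Compute V_q(n, t) = Σ_{j=0}^3 C(n, j) (q−1)^j.
  j = 0: C(15,0)·(6)^0 = 1·1 = 1.
  j = 1: C(15,1)·(6)^1 = 15·6 = 90.
  j = 2: C(15,2)·(6)^2 = 105·36 = 3780.
  j = 3: C(15,3)·(6)^3 = 455·216 = 98280.
  V_q(n, t) = 1 + 90 + 3780 + 98280 = 102151.
Step 2: q^n = 7^15 = 4747561509943.
Step 3: Hamming bound ⌊q^n / V_q(n,t)⌋ = ⌊4747561509943/102151⌋ = 46475918.
Step 4: Compare |C| = 43202766 to 46475918: satisfied.
The claimed |C| lies below the Hamming bound.


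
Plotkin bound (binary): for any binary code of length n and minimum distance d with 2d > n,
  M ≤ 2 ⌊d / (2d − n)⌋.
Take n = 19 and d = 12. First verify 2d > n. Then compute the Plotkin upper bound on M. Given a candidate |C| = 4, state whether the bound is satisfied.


Plotkin bound M ≤ 4; given |C| = 4 ≤ bound (satisfied).

Check applicability: 2d = 24, n = 19.
2d − n = 5 > 0, so Plotkin applies.
Compute d/(2d−n) = 12/5 ≈ 2.4000.
⌊d/(2d−n)⌋ = 2.
Plotkin bound: M ≤ 2·2 = 4.
Given |C| = 4, check: satisfied.
This |C| is at the Plotkin bound.


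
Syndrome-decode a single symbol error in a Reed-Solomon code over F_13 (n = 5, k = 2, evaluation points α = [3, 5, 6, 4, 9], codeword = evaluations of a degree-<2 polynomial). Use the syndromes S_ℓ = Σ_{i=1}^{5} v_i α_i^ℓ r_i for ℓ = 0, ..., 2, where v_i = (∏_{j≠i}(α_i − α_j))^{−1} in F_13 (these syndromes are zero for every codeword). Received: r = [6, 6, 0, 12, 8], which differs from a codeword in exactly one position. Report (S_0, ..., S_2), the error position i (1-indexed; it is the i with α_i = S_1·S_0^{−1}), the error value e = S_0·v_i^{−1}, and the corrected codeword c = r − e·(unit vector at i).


S = (4, 12, 10), error at position 1, error magnitude e = 1, c = [5, 6, 0, 12, 8].

Step 1: column multipliers v_i = (∏_{j≠i}(α_i − α_j))^{−1} mod 13.
  i = 1 (α = 3): (3−5)(3−6)(3−4)(3−9) = (−2)·(−3)·(−1)·(−6) = 36 ≡ 10, so v_1 = 10^{−1} = 4 (mod 13).
  i = 2 (α = 5): (5−3)(5−6)(5−4)(5−9) = 2·(−1)·1·(−4) = 8 ≡ 8, so v_2 = 8^{−1} = 5 (mod 13).
  i = 3 (α = 6): (6−3)(6−5)(6−4)(6−9) = 3·1·2·(−3) = −18 ≡ 8, so v_3 = 8^{−1} = 5 (mod 13).
  i = 4 (α = 4): (4−3)(4−5)(4−6)(4−9) = 1·(−1)·(−2)·(−5) = −10 ≡ 3, so v_4 = 3^{−1} = 9 (mod 13).
  i = 5 (α = 9): (9−3)(9−5)(9−6)(9−4) = 6·4·3·5 = 360 ≡ 9, so v_5 = 9^{−1} = 3 (mod 13).
  v = [4, 5, 5, 9, 3].
Step 2: syndromes of r = [6, 6, 0, 12, 8] (all sums mod 13).
  S_0 = Σ v_i r_i = 4·6 + 5·6 + 5·0 + 9·12 + 3·8 = 186 ≡ 4.
  S_1 = Σ v_i α_i r_i = 4·3·6 + 5·5·6 + 5·6·0 + 9·4·12 + 3·9·8 = 870 ≡ 12.
  α_i^2 mod 13 = [9, 12, 10, 3, 3].
  S_2 = Σ v_i α_i^2 r_i = 4·9·6 + 5·12·6 + 5·10·0 + 9·3·12 + 3·3·8 = 972 ≡ 10.
  S = (4, 12, 10) ≠ 0, so r is not a codeword (an error is present).
Step 3: locate the error. For a single error e at position i, S_ℓ = v_i·e·α_i^ℓ, so α_err = S_1/S_0.
  S_0^{−1} = 4^{−1} = 10 (mod 13), so α_err = 12·10 = 120 ≡ 3 = α_1. Error position i = 1.
  Consistency check: S_2/S_1 = 10·12 = 120 ≡ 3 = α_err ✓ (single-error assumption holds).
Step 4: error magnitude e = S_0/v_1 = S_0·∏_{j≠1}(α_1 − α_j) = 4·10 = 40 ≡ 1 (mod 13).
Step 5: correct position 1: c_1 = r_1 − e = 6 − 1 ≡ 5 (mod 13). Hence c = [5, 6, 0, 12, 8].
  Check: interpolating c through the α_i gives m(x) = 10 + 7·x (degree < 2) with m(α_i) = c_i for every i, so c is indeed a codeword.


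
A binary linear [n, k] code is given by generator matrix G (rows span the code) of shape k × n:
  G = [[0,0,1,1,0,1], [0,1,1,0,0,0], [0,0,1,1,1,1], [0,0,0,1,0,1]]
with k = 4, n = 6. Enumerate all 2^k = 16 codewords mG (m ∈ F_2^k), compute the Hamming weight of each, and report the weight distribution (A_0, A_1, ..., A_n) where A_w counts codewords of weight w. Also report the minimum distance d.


Weight distribution: A_0 = 1, A_1 = 3, A_2 = 4, A_3 = 4, A_4 = 3, A_5 = 1. Minimum distance d = 1.

Enumerate all 2^4 = 16 messages m ∈ F_2^4.
For each, compute codeword c = mG in F_2^6, then tally its weight.
  m = 0000 → c = 000000, weight = 0.
  m = 1000 → c = 001101, weight = 3.
  m = 0100 → c = 011000, weight = 2.
  m = 1100 → c = 010101, weight = 3.
  m = 0010 → c = 001111, weight = 4.
  m = 1010 → c = 000010, weight = 1.
  m = 0110 → c = 010111, weight = 4.
  m = 1110 → c = 011010, weight = 3.
  m = 0001 → c = 000101, weight = 2.
  m = 1001 → c = 001000, weight = 1.
  m = 0101 → c = 011101, weight = 4.
  m = 1101 → c = 010000, weight = 1.
  m = 0011 → c = 001010, weight = 2.
  m = 1011 → c = 000111, weight = 3.
  m = 0111 → c = 010010, weight = 2.
  m = 1111 → c = 011111, weight = 5.
Tally weights:
  weight 0: 1 codewords.
  weight 1: 3 codewords.
  weight 2: 4 codewords.
  weight 3: 4 codewords.
  weight 4: 3 codewords.
  weight 5: 1 codewords.
Minimum distance d = smallest w > 0 with A_w > 0 = 1.
Sanity: Σ A_w = 16 = 2^4 = 16 ✓.


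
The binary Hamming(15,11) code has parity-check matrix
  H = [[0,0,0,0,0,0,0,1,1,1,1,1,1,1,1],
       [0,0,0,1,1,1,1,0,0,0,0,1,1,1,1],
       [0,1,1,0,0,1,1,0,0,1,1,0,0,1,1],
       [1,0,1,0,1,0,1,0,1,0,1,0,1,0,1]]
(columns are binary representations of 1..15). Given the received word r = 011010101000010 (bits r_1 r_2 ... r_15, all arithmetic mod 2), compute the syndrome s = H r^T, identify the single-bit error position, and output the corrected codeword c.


s = (0, 1, 0, 0)^T, error position = 4, corrected codeword c = 011110101000010

Compute s = H r^T mod 2 one row at a time:
  s_1 = 0 + 1 + 0 + 0 + 0 + 0 + 1 + 0 = 2 ≡ 0 (mod 2).
  s_2 = 0 + 1 + 0 + 1 + 0 + 0 + 1 + 0 = 3 ≡ 1 (mod 2).
  s_3 = 1 + 1 + 0 + 1 + 0 + 0 + 1 + 0 = 4 ≡ 0 (mod 2).
  s_4 = 0 + 1 + 1 + 1 + 1 + 0 + 0 + 0 = 4 ≡ 0 (mod 2).
s = (0, 1, 0, 0)^T — this equals column 4 of H (binary 0100), so error is at position 4.
Correct: flip bit 4 of r = 011010101000010 to get c = 011110101000010.
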